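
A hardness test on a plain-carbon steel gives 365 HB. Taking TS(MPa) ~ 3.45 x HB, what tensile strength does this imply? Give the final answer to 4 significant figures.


TS (MPa) = 3.45 * HB
TS = 3.45 * 365
TS = 1259 MPa


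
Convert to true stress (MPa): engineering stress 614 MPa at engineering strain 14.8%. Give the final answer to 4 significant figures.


sigma_true = sigma_eng * (1 + epsilon_eng)
sigma_true = 614 * (1 + 0.148)
sigma_true = 704.9 MPa


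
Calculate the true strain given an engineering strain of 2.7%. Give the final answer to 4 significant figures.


epsilon_true = ln(1 + epsilon_eng)
epsilon_true = ln(1 + 0.027)
epsilon_true = 0.02664


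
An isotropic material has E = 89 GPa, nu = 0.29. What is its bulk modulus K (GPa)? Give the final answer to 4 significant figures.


K = E / (3*(1-2*nu))
K = 89 / (3*(1-2*0.29))
K = 70.63 GPa


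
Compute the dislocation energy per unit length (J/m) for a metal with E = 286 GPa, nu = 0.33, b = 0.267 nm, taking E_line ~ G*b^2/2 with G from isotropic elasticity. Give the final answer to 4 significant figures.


Step 1: G = E / (2*(1+nu))
G = 286 / (2*(1+0.33)) = 107.519 GPa = 1.07519e+11 Pa
Step 2: E_line = G*b^2/2
b = 0.267 nm = 2.67e-10 m
E_line = 0.5 * 1.07519e+11 * (2.67e-10)^2 = 3.832e-09 J/m


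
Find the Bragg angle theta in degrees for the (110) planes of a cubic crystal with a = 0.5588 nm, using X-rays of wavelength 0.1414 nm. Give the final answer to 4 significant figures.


d = a / sqrt(h^2+k^2+l^2)
d = 0.5588 / sqrt(2) = 0.395131 nm
lambda = 2*d*sin(theta)  =>  sin(theta) = lambda / (2*d)
sin(theta) = 0.1414 / (2 * 0.395131) = 0.178928
theta = 10.31 deg


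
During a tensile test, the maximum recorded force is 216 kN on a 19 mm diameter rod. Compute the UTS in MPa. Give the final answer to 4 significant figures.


A0 = pi*(d/2)^2 = pi*(19/2)^2 = 283.529 mm^2
UTS = F_max / A0 = 216*1000 / 283.529
UTS = 761.8 MPa


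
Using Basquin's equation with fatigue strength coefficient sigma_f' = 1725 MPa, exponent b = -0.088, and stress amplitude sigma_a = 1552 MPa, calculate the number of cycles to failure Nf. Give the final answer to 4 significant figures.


sigma_a = sigma_f' * (2*Nf)^b
2*Nf = (sigma_a / sigma_f')^(1/b)
2*Nf = (1552 / 1725)^(1/-0.088)
2*Nf = 3.32324
Nf = 1.662 cycles


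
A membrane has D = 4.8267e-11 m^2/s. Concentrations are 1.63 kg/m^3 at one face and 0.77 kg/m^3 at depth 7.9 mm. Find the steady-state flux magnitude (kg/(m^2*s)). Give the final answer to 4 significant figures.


J = -D * (dC/dx) = D * (C1 - C2) / dx
J = 4.8267e-11 * (1.63 - 0.77) / 7.9e-03
J = 5.254e-09 kg/(m^2*s)


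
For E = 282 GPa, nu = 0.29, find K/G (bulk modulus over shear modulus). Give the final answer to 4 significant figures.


G = E / (2*(1+nu))
G = 282 / (2*(1+0.29)) = 109.302 GPa
K = E / (3*(1-2*nu))
K = 282 / (3*(1-2*0.29)) = 223.81 GPa
K/G = 223.81 / 109.302 = 2.048


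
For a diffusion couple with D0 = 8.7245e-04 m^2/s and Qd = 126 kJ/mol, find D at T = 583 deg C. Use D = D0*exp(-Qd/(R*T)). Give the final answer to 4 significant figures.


D = D0 * exp(-Qd / (R*T))
T = 856.15 K
D = 8.7245e-04 * exp(-126e3 / (8.314 * 856.15))
D = 1.791e-11 m^2/s


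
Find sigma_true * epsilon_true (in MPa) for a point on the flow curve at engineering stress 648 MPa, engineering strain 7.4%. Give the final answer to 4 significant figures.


sigma_true = sigma_eng * (1 + epsilon_eng)
sigma_true = 648 * (1 + 0.074) = 695.952 MPa
epsilon_true = ln(1 + epsilon_eng)
epsilon_true = ln(1 + 0.074) = 0.07139
sigma_true * epsilon_true = 695.952 * 0.07139 = 49.68 MPa


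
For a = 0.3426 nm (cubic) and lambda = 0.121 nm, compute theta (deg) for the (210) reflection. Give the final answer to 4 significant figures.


d = a / sqrt(h^2+k^2+l^2)
d = 0.3426 / sqrt(5) = 0.153215 nm
lambda = 2*d*sin(theta)  =>  sin(theta) = lambda / (2*d)
sin(theta) = 0.121 / (2 * 0.153215) = 0.394869
theta = 23.26 deg


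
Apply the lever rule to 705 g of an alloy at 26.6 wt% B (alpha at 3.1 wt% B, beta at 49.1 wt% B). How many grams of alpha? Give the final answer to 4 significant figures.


f_alpha = (C_beta - C0) / (C_beta - C_alpha)
f_alpha = (49.1 - 26.6) / (49.1 - 3.1) = 0.48913
m_alpha = f_alpha * m_total = 0.48913 * 705 = 344.8 g


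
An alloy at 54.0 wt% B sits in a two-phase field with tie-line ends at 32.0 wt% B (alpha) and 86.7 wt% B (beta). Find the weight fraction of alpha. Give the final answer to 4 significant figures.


f_alpha = (C_beta - C0) / (C_beta - C_alpha)
f_alpha = (86.7 - 54.0) / (86.7 - 32.0)
f_alpha = 0.5978


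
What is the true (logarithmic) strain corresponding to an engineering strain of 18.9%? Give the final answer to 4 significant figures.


epsilon_true = ln(1 + epsilon_eng)
epsilon_true = ln(1 + 0.189)
epsilon_true = 0.1731


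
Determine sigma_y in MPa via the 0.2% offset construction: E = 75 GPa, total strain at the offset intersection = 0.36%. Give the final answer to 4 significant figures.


Offset strain = 0.002
Elastic strain at yield = total_strain - offset = 3.6e-03 - 0.002 = 1.6e-03
sigma_y = E * elastic_strain = 75000 * 1.6e-03
sigma_y = 120 MPa


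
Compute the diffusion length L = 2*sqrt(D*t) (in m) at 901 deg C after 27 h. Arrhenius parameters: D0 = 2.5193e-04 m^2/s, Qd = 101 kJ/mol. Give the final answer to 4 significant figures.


Step 1: D = D0 * exp(-Qd/(R*T))
T = 1174.15 K
D = 2.5193e-04 * exp(-101e3 / (8.314 * 1174.15)) = 8.0893e-09 m^2/s
Step 2: L = 2*sqrt(D*t)
t = 27 h = 97200 s
L = 2*sqrt(8.0893e-09 * 97200) = 0.05608 m


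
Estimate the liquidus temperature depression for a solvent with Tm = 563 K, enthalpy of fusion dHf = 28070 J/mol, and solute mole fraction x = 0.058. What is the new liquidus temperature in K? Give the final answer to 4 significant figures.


dT = R*Tm^2*x / dHf
dT = 8.314 * 563^2 * 0.058 / 28070
dT = 5.44518 K
T_new = 563 - 5.44518 = 557.6 K


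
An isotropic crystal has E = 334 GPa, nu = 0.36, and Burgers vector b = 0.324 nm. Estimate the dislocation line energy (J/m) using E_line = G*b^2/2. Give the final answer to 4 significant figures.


Step 1: G = E / (2*(1+nu))
G = 334 / (2*(1+0.36)) = 122.794 GPa = 1.22794e+11 Pa
Step 2: E_line = G*b^2/2
b = 0.324 nm = 3.24e-10 m
E_line = 0.5 * 1.22794e+11 * (3.24e-10)^2 = 6.445e-09 J/m


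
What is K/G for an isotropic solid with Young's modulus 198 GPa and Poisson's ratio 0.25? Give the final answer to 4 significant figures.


G = E / (2*(1+nu))
G = 198 / (2*(1+0.25)) = 79.2 GPa
K = E / (3*(1-2*nu))
K = 198 / (3*(1-2*0.25)) = 132 GPa
K/G = 132 / 79.2 = 1.667


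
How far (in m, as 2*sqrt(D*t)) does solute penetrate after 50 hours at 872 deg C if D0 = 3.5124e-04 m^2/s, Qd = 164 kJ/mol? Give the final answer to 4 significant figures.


Step 1: D = D0 * exp(-Qd/(R*T))
T = 1145.15 K
D = 3.5124e-04 * exp(-164e3 / (8.314 * 1145.15)) = 1.16057e-11 m^2/s
Step 2: L = 2*sqrt(D*t)
t = 50 h = 180000 s
L = 2*sqrt(1.16057e-11 * 180000) = 2.891e-03 m


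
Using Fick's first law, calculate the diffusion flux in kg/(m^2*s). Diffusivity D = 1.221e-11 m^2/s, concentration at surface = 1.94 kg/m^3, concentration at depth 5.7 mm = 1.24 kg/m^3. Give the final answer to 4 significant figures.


J = -D * (dC/dx) = D * (C1 - C2) / dx
J = 1.221e-11 * (1.94 - 1.24) / 5.7e-03
J = 1.499e-09 kg/(m^2*s)


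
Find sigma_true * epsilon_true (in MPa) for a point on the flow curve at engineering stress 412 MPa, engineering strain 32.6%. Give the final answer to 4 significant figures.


sigma_true = sigma_eng * (1 + epsilon_eng)
sigma_true = 412 * (1 + 0.326) = 546.312 MPa
epsilon_true = ln(1 + epsilon_eng)
epsilon_true = ln(1 + 0.326) = 0.282167
sigma_true * epsilon_true = 546.312 * 0.282167 = 154.2 MPa


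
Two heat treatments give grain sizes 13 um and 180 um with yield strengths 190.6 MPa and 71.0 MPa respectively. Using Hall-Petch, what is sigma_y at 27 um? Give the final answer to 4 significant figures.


sigma_y = sigma0 + k / sqrt(d)
1/sqrt(d1) = 1/sqrt(1.3e-05) = 277.35;  1/sqrt(d2) = 74.5356
k = (sigma1 - sigma2) / (1/sqrt(d1) - 1/sqrt(d2)) = (190.6 - 71.0) / (277.35 - 74.5356) = 0.589701 MPa*m^0.5
sigma0 = sigma1 - k/sqrt(d1) = 190.6 - 0.589701*277.35 = 27.0463 MPa
sigma_y(d3) = 27.0463 + 0.589701 / sqrt(2.7e-05) = 140.5 MPa


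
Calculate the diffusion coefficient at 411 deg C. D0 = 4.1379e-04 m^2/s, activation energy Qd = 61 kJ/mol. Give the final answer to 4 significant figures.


D = D0 * exp(-Qd / (R*T))
T = 684.15 K
D = 4.1379e-04 * exp(-61e3 / (8.314 * 684.15))
D = 9.105e-09 m^2/s


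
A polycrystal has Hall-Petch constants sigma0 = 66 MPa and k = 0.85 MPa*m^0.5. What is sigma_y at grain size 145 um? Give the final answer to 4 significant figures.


sigma_y = sigma0 + k / sqrt(d)
d = 145 um = 1.45e-04 m
sigma_y = 66 + 0.85 / sqrt(1.45e-04)
sigma_y = 136.6 MPa


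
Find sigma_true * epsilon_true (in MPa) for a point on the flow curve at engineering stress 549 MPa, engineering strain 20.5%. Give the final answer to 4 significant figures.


sigma_true = sigma_eng * (1 + epsilon_eng)
sigma_true = 549 * (1 + 0.205) = 661.545 MPa
epsilon_true = ln(1 + epsilon_eng)
epsilon_true = ln(1 + 0.205) = 0.18648
sigma_true * epsilon_true = 661.545 * 0.18648 = 123.4 MPa


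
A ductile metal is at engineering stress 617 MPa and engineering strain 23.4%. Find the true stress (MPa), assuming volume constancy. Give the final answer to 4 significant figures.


sigma_true = sigma_eng * (1 + epsilon_eng)
sigma_true = 617 * (1 + 0.234)
sigma_true = 761.4 MPa


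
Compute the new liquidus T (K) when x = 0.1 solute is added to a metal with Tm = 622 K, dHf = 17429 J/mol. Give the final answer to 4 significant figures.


dT = R*Tm^2*x / dHf
dT = 8.314 * 622^2 * 0.1 / 17429
dT = 18.4552 K
T_new = 622 - 18.4552 = 603.5 K


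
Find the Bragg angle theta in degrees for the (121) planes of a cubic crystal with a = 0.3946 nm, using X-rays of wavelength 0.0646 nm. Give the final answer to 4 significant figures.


d = a / sqrt(h^2+k^2+l^2)
d = 0.3946 / sqrt(6) = 0.161095 nm
lambda = 2*d*sin(theta)  =>  sin(theta) = lambda / (2*d)
sin(theta) = 0.0646 / (2 * 0.161095) = 0.200503
theta = 11.57 deg


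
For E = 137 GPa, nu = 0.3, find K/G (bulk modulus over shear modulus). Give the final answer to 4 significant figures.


G = E / (2*(1+nu))
G = 137 / (2*(1+0.3)) = 52.6923 GPa
K = E / (3*(1-2*nu))
K = 137 / (3*(1-2*0.3)) = 114.167 GPa
K/G = 114.167 / 52.6923 = 2.167


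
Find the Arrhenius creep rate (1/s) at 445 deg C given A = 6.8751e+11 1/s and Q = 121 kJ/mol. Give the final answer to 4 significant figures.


rate = A * exp(-Q / (R*T))
T = 445 + 273.15 = 718.15 K
rate = 6.8751e+11 * exp(-121e3 / (8.314 * 718.15))
rate = 1086 1/s


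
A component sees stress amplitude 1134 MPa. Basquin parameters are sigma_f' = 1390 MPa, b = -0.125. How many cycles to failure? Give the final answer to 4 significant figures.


sigma_a = sigma_f' * (2*Nf)^b
2*Nf = (sigma_a / sigma_f')^(1/b)
2*Nf = (1134 / 1390)^(1/-0.125)
2*Nf = 5.09582
Nf = 2.548 cycles


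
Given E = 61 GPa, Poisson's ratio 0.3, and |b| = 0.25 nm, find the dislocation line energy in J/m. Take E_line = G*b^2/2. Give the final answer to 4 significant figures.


Step 1: G = E / (2*(1+nu))
G = 61 / (2*(1+0.3)) = 23.4615 GPa = 2.34615e+10 Pa
Step 2: E_line = G*b^2/2
b = 0.25 nm = 2.5e-10 m
E_line = 0.5 * 2.34615e+10 * (2.5e-10)^2 = 7.332e-10 J/m


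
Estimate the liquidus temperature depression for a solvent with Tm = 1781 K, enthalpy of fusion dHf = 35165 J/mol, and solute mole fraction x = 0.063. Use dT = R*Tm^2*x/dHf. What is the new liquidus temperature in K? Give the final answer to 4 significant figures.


dT = R*Tm^2*x / dHf
dT = 8.314 * 1781^2 * 0.063 / 35165
dT = 47.2463 K
T_new = 1781 - 47.2463 = 1734 K


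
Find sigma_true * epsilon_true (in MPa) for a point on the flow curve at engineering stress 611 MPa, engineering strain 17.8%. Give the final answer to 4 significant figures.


sigma_true = sigma_eng * (1 + epsilon_eng)
sigma_true = 611 * (1 + 0.178) = 719.758 MPa
epsilon_true = ln(1 + epsilon_eng)
epsilon_true = ln(1 + 0.178) = 0.163818
sigma_true * epsilon_true = 719.758 * 0.163818 = 117.9 MPa


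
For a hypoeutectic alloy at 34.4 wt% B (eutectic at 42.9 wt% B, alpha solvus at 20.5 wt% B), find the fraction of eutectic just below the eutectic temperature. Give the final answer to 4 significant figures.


f_primary = (C_e - C0) / (C_e - C_alpha_max)
f_primary = (42.9 - 34.4) / (42.9 - 20.5)
f_primary = 0.379464
f_eutectic = 1 - 0.379464 = 0.6205


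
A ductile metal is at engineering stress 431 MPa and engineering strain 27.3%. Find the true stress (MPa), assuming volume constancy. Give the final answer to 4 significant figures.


sigma_true = sigma_eng * (1 + epsilon_eng)
sigma_true = 431 * (1 + 0.273)
sigma_true = 548.7 MPa


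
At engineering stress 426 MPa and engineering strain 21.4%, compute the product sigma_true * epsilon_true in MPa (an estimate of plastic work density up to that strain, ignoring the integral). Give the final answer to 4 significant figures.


sigma_true = sigma_eng * (1 + epsilon_eng)
sigma_true = 426 * (1 + 0.214) = 517.164 MPa
epsilon_true = ln(1 + epsilon_eng)
epsilon_true = ln(1 + 0.214) = 0.193921
sigma_true * epsilon_true = 517.164 * 0.193921 = 100.3 MPa


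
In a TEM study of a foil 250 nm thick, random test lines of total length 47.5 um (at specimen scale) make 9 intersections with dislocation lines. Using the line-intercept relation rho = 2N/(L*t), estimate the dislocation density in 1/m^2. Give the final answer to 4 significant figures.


rho = 2N / (L * t)
L = 47.5 um = 4.75e-05 m, t = 250 nm = 2.5e-07 m
rho = 2 * 9 / (4.75e-05 * 2.5e-07)
rho = 1.516e+12 1/m^2


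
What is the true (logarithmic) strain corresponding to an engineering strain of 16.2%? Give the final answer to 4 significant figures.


epsilon_true = ln(1 + epsilon_eng)
epsilon_true = ln(1 + 0.162)
epsilon_true = 0.1501


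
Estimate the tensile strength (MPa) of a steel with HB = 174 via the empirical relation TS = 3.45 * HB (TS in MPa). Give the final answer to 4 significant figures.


TS (MPa) = 3.45 * HB
TS = 3.45 * 174
TS = 600.3 MPa


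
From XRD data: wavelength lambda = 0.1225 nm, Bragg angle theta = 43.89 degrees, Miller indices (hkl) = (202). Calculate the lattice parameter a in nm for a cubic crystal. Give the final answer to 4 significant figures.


d = lambda / (2*sin(theta))
d = 0.1225 / (2*sin(43.89 deg))
d = 0.0883486 nm
a = d * sqrt(h^2+k^2+l^2) = 0.0883486 * sqrt(8)
a = 0.2499 nm


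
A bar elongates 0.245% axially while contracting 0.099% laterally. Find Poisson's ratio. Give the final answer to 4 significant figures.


nu = -epsilon_lat / epsilon_axial
Lateral strain is contraction (negative), so using magnitudes:
nu = 0.099 / 0.245
nu = 0.4041


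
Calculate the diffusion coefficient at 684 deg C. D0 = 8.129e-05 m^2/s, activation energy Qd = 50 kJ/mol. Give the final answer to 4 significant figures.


D = D0 * exp(-Qd / (R*T))
T = 957.15 K
D = 8.129e-05 * exp(-50e3 / (8.314 * 957.15))
D = 1.518e-07 m^2/s


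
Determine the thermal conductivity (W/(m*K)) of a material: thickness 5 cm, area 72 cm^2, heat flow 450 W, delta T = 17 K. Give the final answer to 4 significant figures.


k = Q*L / (A*dT)
L = 0.05 m, A = 7.2e-03 m^2
k = 450 * 0.05 / (7.2e-03 * 17)
k = 183.8 W/(m*K)


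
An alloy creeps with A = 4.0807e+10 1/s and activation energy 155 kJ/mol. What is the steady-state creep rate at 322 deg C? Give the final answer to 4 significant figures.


rate = A * exp(-Q / (R*T))
T = 322 + 273.15 = 595.15 K
rate = 4.0807e+10 * exp(-155e3 / (8.314 * 595.15))
rate = 1.015e-03 1/s


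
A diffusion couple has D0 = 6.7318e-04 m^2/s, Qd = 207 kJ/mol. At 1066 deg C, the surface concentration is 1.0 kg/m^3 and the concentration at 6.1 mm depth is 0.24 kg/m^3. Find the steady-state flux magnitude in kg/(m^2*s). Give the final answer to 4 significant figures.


Step 1: D = D0 * exp(-Qd/(R*T))
T = 1066 + 273.15 = 1339.15 K
D = 6.7318e-04 * exp(-207e3 / (8.314 * 1339.15)) = 5.67068e-12 m^2/s
Step 2: J = D * (C1 - C2) / dx
J = 5.67068e-12 * (1.0 - 0.24) / 6.1e-03
J = 7.065e-10 kg/(m^2*s)


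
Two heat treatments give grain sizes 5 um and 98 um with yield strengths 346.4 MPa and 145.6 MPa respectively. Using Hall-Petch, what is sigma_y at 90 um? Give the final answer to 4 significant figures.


sigma_y = sigma0 + k / sqrt(d)
1/sqrt(d1) = 1/sqrt(5e-06) = 447.214;  1/sqrt(d2) = 101.015
k = (sigma1 - sigma2) / (1/sqrt(d1) - 1/sqrt(d2)) = (346.4 - 145.6) / (447.214 - 101.015) = 0.580014 MPa*m^0.5
sigma0 = sigma1 - k/sqrt(d1) = 346.4 - 0.580014*447.214 = 87.0097 MPa
sigma_y(d3) = 87.0097 + 0.580014 / sqrt(9e-05) = 148.1 MPa


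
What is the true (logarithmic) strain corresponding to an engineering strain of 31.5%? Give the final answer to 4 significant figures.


epsilon_true = ln(1 + epsilon_eng)
epsilon_true = ln(1 + 0.315)
epsilon_true = 0.2738


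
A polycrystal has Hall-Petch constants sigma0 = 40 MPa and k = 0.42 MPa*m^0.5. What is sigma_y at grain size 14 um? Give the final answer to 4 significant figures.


sigma_y = sigma0 + k / sqrt(d)
d = 14 um = 1.4e-05 m
sigma_y = 40 + 0.42 / sqrt(1.4e-05)
sigma_y = 152.2 MPa


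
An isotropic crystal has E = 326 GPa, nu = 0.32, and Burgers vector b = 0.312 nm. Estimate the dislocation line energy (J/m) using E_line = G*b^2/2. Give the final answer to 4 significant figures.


Step 1: G = E / (2*(1+nu))
G = 326 / (2*(1+0.32)) = 123.485 GPa = 1.23485e+11 Pa
Step 2: E_line = G*b^2/2
b = 0.312 nm = 3.12e-10 m
E_line = 0.5 * 1.23485e+11 * (3.12e-10)^2 = 6.01e-09 J/m


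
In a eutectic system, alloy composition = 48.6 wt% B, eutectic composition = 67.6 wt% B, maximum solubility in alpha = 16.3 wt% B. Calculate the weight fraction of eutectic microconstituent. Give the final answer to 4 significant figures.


f_primary = (C_e - C0) / (C_e - C_alpha_max)
f_primary = (67.6 - 48.6) / (67.6 - 16.3)
f_primary = 0.37037
f_eutectic = 1 - 0.37037 = 0.6296


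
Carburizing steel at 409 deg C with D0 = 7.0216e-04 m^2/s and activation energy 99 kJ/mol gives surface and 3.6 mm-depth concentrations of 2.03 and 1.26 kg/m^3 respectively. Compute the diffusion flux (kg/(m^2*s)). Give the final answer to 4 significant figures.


Step 1: D = D0 * exp(-Qd/(R*T))
T = 409 + 273.15 = 682.15 K
D = 7.0216e-04 * exp(-99e3 / (8.314 * 682.15)) = 1.84239e-11 m^2/s
Step 2: J = D * (C1 - C2) / dx
J = 1.84239e-11 * (2.03 - 1.26) / 3.6e-03
J = 3.941e-09 kg/(m^2*s)


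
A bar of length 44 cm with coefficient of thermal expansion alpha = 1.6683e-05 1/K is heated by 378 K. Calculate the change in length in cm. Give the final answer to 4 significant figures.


dL = L0 * alpha * dT
dL = 44 * 1.6683e-05 * 378
dL = 0.2775 cm


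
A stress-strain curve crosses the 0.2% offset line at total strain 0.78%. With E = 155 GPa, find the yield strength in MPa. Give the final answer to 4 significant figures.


Offset strain = 0.002
Elastic strain at yield = total_strain - offset = 7.8e-03 - 0.002 = 5.8e-03
sigma_y = E * elastic_strain = 155000 * 5.8e-03
sigma_y = 899 MPa


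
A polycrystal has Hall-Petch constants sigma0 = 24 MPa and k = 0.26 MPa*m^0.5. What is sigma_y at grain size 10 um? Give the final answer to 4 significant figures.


sigma_y = sigma0 + k / sqrt(d)
d = 10 um = 1e-05 m
sigma_y = 24 + 0.26 / sqrt(1e-05)
sigma_y = 106.2 MPa


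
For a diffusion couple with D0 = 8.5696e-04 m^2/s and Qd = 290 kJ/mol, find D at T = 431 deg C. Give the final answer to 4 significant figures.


D = D0 * exp(-Qd / (R*T))
T = 704.15 K
D = 8.5696e-04 * exp(-290e3 / (8.314 * 704.15))
D = 2.628e-25 m^2/s


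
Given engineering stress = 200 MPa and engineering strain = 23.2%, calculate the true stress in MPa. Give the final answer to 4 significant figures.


sigma_true = sigma_eng * (1 + epsilon_eng)
sigma_true = 200 * (1 + 0.232)
sigma_true = 246.4 MPa


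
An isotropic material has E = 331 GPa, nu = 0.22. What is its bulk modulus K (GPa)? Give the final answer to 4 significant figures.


K = E / (3*(1-2*nu))
K = 331 / (3*(1-2*0.22))
K = 197 GPa


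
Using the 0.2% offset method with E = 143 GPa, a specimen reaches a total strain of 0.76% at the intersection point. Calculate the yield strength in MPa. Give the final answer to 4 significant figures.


Offset strain = 0.002
Elastic strain at yield = total_strain - offset = 7.6e-03 - 0.002 = 5.6e-03
sigma_y = E * elastic_strain = 143000 * 5.6e-03
sigma_y = 800.8 MPa


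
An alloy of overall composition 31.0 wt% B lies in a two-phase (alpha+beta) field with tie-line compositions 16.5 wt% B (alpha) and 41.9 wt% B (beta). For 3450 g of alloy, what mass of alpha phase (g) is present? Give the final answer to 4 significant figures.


f_alpha = (C_beta - C0) / (C_beta - C_alpha)
f_alpha = (41.9 - 31.0) / (41.9 - 16.5) = 0.429134
m_alpha = f_alpha * m_total = 0.429134 * 3450 = 1481 g


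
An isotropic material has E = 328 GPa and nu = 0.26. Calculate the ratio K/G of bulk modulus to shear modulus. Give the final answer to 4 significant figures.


G = E / (2*(1+nu))
G = 328 / (2*(1+0.26)) = 130.159 GPa
K = E / (3*(1-2*nu))
K = 328 / (3*(1-2*0.26)) = 227.778 GPa
K/G = 227.778 / 130.159 = 1.75


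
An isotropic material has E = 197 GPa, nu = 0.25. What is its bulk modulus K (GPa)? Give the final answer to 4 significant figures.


K = E / (3*(1-2*nu))
K = 197 / (3*(1-2*0.25))
K = 131.3 GPa


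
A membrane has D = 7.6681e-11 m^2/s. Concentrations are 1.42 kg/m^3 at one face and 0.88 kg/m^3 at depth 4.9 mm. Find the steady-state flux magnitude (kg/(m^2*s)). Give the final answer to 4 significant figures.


J = -D * (dC/dx) = D * (C1 - C2) / dx
J = 7.6681e-11 * (1.42 - 0.88) / 4.9e-03
J = 8.451e-09 kg/(m^2*s)


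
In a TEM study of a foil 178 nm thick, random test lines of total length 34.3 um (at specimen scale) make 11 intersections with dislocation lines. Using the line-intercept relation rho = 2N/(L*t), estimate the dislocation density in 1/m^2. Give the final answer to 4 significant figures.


rho = 2N / (L * t)
L = 34.3 um = 3.43e-05 m, t = 178 nm = 1.78e-07 m
rho = 2 * 11 / (3.43e-05 * 1.78e-07)
rho = 3.603e+12 1/m^2


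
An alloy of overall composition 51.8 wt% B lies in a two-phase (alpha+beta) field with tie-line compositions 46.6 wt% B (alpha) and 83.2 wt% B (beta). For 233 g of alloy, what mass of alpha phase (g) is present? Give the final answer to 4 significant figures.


f_alpha = (C_beta - C0) / (C_beta - C_alpha)
f_alpha = (83.2 - 51.8) / (83.2 - 46.6) = 0.857923
m_alpha = f_alpha * m_total = 0.857923 * 233 = 199.9 g


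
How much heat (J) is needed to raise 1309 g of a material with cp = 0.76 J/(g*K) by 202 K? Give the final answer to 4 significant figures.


Q = m * cp * dT
Q = 1309 * 0.76 * 202
Q = 201000 J


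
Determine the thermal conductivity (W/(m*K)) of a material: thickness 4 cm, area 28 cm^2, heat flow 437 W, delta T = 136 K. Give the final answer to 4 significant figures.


k = Q*L / (A*dT)
L = 0.04 m, A = 2.8e-03 m^2
k = 437 * 0.04 / (2.8e-03 * 136)
k = 45.9 W/(m*K)


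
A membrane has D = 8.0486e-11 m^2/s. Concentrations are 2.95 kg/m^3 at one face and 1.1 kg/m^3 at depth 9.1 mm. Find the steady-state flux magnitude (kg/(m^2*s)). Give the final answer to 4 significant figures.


J = -D * (dC/dx) = D * (C1 - C2) / dx
J = 8.0486e-11 * (2.95 - 1.1) / 9.1e-03
J = 1.636e-08 kg/(m^2*s)


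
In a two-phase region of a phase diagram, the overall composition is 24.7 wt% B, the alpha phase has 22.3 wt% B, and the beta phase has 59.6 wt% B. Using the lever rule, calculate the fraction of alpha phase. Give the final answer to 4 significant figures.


f_alpha = (C_beta - C0) / (C_beta - C_alpha)
f_alpha = (59.6 - 24.7) / (59.6 - 22.3)
f_alpha = 0.9357


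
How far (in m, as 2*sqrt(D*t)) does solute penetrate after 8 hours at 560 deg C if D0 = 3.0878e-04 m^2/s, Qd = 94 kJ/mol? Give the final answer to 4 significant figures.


Step 1: D = D0 * exp(-Qd/(R*T))
T = 833.15 K
D = 3.0878e-04 * exp(-94e3 / (8.314 * 833.15)) = 3.94523e-10 m^2/s
Step 2: L = 2*sqrt(D*t)
t = 8 h = 28800 s
L = 2*sqrt(3.94523e-10 * 28800) = 6.742e-03 m


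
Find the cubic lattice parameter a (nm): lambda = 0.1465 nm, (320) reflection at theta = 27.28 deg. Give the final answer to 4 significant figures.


d = lambda / (2*sin(theta))
d = 0.1465 / (2*sin(27.28 deg))
d = 0.159816 nm
a = d * sqrt(h^2+k^2+l^2) = 0.159816 * sqrt(13)
a = 0.5762 nm


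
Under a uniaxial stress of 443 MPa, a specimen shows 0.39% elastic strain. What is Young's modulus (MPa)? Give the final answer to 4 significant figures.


E = sigma / epsilon
epsilon = 0.39% = 3.9e-03
E = 443 / 3.9e-03
E = 113600 MPa


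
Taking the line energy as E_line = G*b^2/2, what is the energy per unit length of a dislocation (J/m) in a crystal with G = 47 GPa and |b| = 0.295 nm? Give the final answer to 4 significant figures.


E = G*b^2/2
b = 0.295 nm = 2.95e-10 m
G = 47 GPa = 4.7e+10 Pa
E = 0.5 * 4.7e+10 * (2.95e-10)^2
E = 2.045e-09 J/m


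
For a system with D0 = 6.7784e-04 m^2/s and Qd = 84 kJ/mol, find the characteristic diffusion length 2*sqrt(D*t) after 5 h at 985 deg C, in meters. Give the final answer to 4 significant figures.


Step 1: D = D0 * exp(-Qd/(R*T))
T = 1258.15 K
D = 6.7784e-04 * exp(-84e3 / (8.314 * 1258.15)) = 2.20583e-07 m^2/s
Step 2: L = 2*sqrt(D*t)
t = 5 h = 18000 s
L = 2*sqrt(2.20583e-07 * 18000) = 0.126 m


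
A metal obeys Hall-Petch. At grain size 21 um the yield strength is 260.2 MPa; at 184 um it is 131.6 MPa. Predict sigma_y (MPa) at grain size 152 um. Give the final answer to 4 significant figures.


sigma_y = sigma0 + k / sqrt(d)
1/sqrt(d1) = 1/sqrt(2.1e-05) = 218.218;  1/sqrt(d2) = 73.721
k = (sigma1 - sigma2) / (1/sqrt(d1) - 1/sqrt(d2)) = (260.2 - 131.6) / (218.218 - 73.721) = 0.889984 MPa*m^0.5
sigma0 = sigma1 - k/sqrt(d1) = 260.2 - 0.889984*218.218 = 65.9895 MPa
sigma_y(d3) = 65.9895 + 0.889984 / sqrt(1.52e-04) = 138.2 MPa


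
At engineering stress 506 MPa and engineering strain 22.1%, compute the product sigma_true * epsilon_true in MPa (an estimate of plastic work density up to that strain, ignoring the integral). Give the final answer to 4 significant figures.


sigma_true = sigma_eng * (1 + epsilon_eng)
sigma_true = 506 * (1 + 0.221) = 617.826 MPa
epsilon_true = ln(1 + epsilon_eng)
epsilon_true = ln(1 + 0.221) = 0.19967
sigma_true * epsilon_true = 617.826 * 0.19967 = 123.4 MPa


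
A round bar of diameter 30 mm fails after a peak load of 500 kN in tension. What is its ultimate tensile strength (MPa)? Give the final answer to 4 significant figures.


A0 = pi*(d/2)^2 = pi*(30/2)^2 = 706.858 mm^2
UTS = F_max / A0 = 500*1000 / 706.858
UTS = 707.4 MPa


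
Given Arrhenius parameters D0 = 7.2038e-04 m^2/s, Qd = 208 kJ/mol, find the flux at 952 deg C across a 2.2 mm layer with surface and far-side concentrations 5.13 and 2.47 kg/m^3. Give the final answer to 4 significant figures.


Step 1: D = D0 * exp(-Qd/(R*T))
T = 952 + 273.15 = 1225.15 K
D = 7.2038e-04 * exp(-208e3 / (8.314 * 1225.15)) = 9.75211e-13 m^2/s
Step 2: J = D * (C1 - C2) / dx
J = 9.75211e-13 * (5.13 - 2.47) / 2.2e-03
J = 1.179e-09 kg/(m^2*s)


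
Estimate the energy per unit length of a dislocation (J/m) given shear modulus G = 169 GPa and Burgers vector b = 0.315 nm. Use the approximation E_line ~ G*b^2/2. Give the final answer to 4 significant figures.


E = G*b^2/2
b = 0.315 nm = 3.15e-10 m
G = 169 GPa = 1.69e+11 Pa
E = 0.5 * 1.69e+11 * (3.15e-10)^2
E = 8.385e-09 J/m


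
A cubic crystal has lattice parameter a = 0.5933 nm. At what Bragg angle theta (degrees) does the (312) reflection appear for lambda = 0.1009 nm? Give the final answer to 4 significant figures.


d = a / sqrt(h^2+k^2+l^2)
d = 0.5933 / sqrt(14) = 0.158566 nm
lambda = 2*d*sin(theta)  =>  sin(theta) = lambda / (2*d)
sin(theta) = 0.1009 / (2 * 0.158566) = 0.318164
theta = 18.55 deg


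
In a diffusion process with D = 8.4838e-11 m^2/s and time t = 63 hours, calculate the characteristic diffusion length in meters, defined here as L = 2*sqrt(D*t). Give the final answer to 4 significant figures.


t = 63 hr = 226800 s
Diffusion length = 2*sqrt(D*t)
= 2*sqrt(8.4838e-11 * 226800)
= 8.773e-03 m


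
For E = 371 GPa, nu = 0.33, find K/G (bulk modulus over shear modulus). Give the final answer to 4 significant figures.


G = E / (2*(1+nu))
G = 371 / (2*(1+0.33)) = 139.474 GPa
K = E / (3*(1-2*nu))
K = 371 / (3*(1-2*0.33)) = 363.725 GPa
K/G = 363.725 / 139.474 = 2.608


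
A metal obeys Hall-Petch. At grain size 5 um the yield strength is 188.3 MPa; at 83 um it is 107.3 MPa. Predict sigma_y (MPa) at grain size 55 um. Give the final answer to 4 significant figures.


sigma_y = sigma0 + k / sqrt(d)
1/sqrt(d1) = 1/sqrt(5e-06) = 447.214;  1/sqrt(d2) = 109.764
k = (sigma1 - sigma2) / (1/sqrt(d1) - 1/sqrt(d2)) = (188.3 - 107.3) / (447.214 - 109.764) = 0.240036 MPa*m^0.5
sigma0 = sigma1 - k/sqrt(d1) = 188.3 - 0.240036*447.214 = 80.9526 MPa
sigma_y(d3) = 80.9526 + 0.240036 / sqrt(5.5e-05) = 113.3 MPa


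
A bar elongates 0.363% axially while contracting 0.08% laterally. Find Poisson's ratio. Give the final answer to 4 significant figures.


nu = -epsilon_lat / epsilon_axial
Lateral strain is contraction (negative), so using magnitudes:
nu = 0.08 / 0.363
nu = 0.2204


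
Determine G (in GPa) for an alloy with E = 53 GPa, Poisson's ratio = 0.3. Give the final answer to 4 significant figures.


G = E / (2*(1+nu))
G = 53 / (2*(1+0.3))
G = 20.38 GPa


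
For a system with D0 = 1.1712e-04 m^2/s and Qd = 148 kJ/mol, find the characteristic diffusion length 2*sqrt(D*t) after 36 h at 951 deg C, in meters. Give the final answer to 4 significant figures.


Step 1: D = D0 * exp(-Qd/(R*T))
T = 1224.15 K
D = 1.1712e-04 * exp(-148e3 / (8.314 * 1224.15)) = 5.66531e-11 m^2/s
Step 2: L = 2*sqrt(D*t)
t = 36 h = 129600 s
L = 2*sqrt(5.66531e-11 * 129600) = 5.419e-03 m


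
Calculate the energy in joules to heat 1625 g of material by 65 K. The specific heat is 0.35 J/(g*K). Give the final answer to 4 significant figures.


Q = m * cp * dT
Q = 1625 * 0.35 * 65
Q = 36970 J


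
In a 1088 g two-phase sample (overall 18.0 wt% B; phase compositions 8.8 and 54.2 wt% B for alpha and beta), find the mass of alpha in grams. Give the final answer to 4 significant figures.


f_alpha = (C_beta - C0) / (C_beta - C_alpha)
f_alpha = (54.2 - 18.0) / (54.2 - 8.8) = 0.797357
m_alpha = f_alpha * m_total = 0.797357 * 1088 = 867.5 g


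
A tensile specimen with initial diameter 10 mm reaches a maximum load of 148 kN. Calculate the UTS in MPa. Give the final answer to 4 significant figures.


A0 = pi*(d/2)^2 = pi*(10/2)^2 = 78.5398 mm^2
UTS = F_max / A0 = 148*1000 / 78.5398
UTS = 1884 MPa


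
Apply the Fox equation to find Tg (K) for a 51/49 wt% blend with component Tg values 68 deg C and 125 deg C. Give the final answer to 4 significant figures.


1/Tg = w1/Tg1 + w2/Tg2 (in Kelvin)
Tg1 = 341.15 K, Tg2 = 398.15 K
1/Tg = 0.51/341.15 + 0.49/398.15
Tg = 366.9 K


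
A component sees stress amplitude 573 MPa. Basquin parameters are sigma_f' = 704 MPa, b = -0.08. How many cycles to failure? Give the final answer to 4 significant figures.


sigma_a = sigma_f' * (2*Nf)^b
2*Nf = (sigma_a / sigma_f')^(1/b)
2*Nf = (573 / 704)^(1/-0.08)
2*Nf = 13.1137
Nf = 6.557 cycles


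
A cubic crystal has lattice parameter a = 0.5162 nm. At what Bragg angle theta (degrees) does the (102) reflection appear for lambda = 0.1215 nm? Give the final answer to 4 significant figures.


d = a / sqrt(h^2+k^2+l^2)
d = 0.5162 / sqrt(5) = 0.230852 nm
lambda = 2*d*sin(theta)  =>  sin(theta) = lambda / (2*d)
sin(theta) = 0.1215 / (2 * 0.230852) = 0.263156
theta = 15.26 deg


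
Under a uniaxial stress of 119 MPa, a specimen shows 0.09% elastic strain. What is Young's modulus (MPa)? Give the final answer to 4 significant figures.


E = sigma / epsilon
epsilon = 0.09% = 9e-04
E = 119 / 9e-04
E = 132200 MPa


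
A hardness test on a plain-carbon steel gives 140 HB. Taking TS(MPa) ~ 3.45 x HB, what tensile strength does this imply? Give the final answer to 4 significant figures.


TS (MPa) = 3.45 * HB
TS = 3.45 * 140
TS = 483 MPa


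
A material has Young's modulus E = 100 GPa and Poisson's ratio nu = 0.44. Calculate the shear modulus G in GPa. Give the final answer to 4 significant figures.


G = E / (2*(1+nu))
G = 100 / (2*(1+0.44))
G = 34.72 GPa


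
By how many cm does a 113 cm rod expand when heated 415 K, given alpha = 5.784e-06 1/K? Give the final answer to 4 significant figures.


dL = L0 * alpha * dT
dL = 113 * 5.784e-06 * 415
dL = 0.2712 cm


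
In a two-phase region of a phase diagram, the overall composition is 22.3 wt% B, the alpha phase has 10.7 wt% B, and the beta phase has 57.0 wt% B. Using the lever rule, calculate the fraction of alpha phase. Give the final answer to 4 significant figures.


f_alpha = (C_beta - C0) / (C_beta - C_alpha)
f_alpha = (57.0 - 22.3) / (57.0 - 10.7)
f_alpha = 0.7495


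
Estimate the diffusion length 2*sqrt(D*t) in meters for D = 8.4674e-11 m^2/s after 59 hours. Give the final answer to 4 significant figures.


t = 59 hr = 212400 s
Diffusion length = 2*sqrt(D*t)
= 2*sqrt(8.4674e-11 * 212400)
= 8.482e-03 m


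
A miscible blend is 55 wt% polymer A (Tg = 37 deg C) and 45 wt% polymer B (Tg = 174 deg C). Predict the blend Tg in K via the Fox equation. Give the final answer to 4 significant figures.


1/Tg = w1/Tg1 + w2/Tg2 (in Kelvin)
Tg1 = 310.15 K, Tg2 = 447.15 K
1/Tg = 0.55/310.15 + 0.45/447.15
Tg = 359.7 K


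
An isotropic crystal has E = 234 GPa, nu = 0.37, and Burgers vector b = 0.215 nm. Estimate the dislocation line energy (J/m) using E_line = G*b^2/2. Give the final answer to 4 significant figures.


Step 1: G = E / (2*(1+nu))
G = 234 / (2*(1+0.37)) = 85.4015 GPa = 8.54015e+10 Pa
Step 2: E_line = G*b^2/2
b = 0.215 nm = 2.15e-10 m
E_line = 0.5 * 8.54015e+10 * (2.15e-10)^2 = 1.974e-09 J/m


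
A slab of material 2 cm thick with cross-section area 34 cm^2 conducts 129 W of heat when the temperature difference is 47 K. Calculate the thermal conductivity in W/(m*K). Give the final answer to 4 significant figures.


k = Q*L / (A*dT)
L = 0.02 m, A = 3.4e-03 m^2
k = 129 * 0.02 / (3.4e-03 * 47)
k = 16.15 W/(m*K)


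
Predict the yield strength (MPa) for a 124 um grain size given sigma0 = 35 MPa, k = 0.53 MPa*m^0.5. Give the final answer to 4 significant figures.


sigma_y = sigma0 + k / sqrt(d)
d = 124 um = 1.24e-04 m
sigma_y = 35 + 0.53 / sqrt(1.24e-04)
sigma_y = 82.6 MPa


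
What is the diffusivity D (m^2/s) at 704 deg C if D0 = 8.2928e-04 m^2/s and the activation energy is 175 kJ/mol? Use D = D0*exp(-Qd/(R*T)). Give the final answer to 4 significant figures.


D = D0 * exp(-Qd / (R*T))
T = 977.15 K
D = 8.2928e-04 * exp(-175e3 / (8.314 * 977.15))
D = 3.661e-13 m^2/s


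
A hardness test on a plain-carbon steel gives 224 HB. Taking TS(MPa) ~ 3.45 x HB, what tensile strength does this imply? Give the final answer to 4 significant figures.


TS (MPa) = 3.45 * HB
TS = 3.45 * 224
TS = 772.8 MPa


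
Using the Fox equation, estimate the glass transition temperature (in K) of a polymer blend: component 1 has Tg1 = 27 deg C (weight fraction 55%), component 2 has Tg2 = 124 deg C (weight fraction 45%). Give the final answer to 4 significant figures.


1/Tg = w1/Tg1 + w2/Tg2 (in Kelvin)
Tg1 = 300.15 K, Tg2 = 397.15 K
1/Tg = 0.55/300.15 + 0.45/397.15
Tg = 337.2 K


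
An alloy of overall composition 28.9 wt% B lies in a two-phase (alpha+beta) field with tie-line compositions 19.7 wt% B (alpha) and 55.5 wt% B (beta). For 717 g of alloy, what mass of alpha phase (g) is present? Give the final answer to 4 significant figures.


f_alpha = (C_beta - C0) / (C_beta - C_alpha)
f_alpha = (55.5 - 28.9) / (55.5 - 19.7) = 0.743017
m_alpha = f_alpha * m_total = 0.743017 * 717 = 532.7 g


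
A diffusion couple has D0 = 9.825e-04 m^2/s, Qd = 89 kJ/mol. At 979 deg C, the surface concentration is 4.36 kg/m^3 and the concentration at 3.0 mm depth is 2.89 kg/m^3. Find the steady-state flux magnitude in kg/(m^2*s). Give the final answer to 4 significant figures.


Step 1: D = D0 * exp(-Qd/(R*T))
T = 979 + 273.15 = 1252.15 K
D = 9.825e-04 * exp(-89e3 / (8.314 * 1252.15)) = 1.90317e-07 m^2/s
Step 2: J = D * (C1 - C2) / dx
J = 1.90317e-07 * (4.36 - 2.89) / 3e-03
J = 9.326e-05 kg/(m^2*s)


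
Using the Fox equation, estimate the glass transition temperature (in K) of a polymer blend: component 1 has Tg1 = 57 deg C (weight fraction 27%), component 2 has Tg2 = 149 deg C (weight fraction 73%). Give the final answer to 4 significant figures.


1/Tg = w1/Tg1 + w2/Tg2 (in Kelvin)
Tg1 = 330.15 K, Tg2 = 422.15 K
1/Tg = 0.27/330.15 + 0.73/422.15
Tg = 392.6 K


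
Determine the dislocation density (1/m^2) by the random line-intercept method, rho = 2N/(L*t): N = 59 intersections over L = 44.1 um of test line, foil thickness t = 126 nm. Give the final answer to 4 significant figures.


rho = 2N / (L * t)
L = 44.1 um = 4.41e-05 m, t = 126 nm = 1.26e-07 m
rho = 2 * 59 / (4.41e-05 * 1.26e-07)
rho = 2.124e+13 1/m^2


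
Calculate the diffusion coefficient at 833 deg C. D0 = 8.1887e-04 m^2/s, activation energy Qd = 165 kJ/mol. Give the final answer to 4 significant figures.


D = D0 * exp(-Qd / (R*T))
T = 1106.15 K
D = 8.1887e-04 * exp(-165e3 / (8.314 * 1106.15))
D = 1.322e-11 m^2/s


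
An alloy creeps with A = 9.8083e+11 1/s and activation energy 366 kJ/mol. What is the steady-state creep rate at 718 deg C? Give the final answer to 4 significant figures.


rate = A * exp(-Q / (R*T))
T = 718 + 273.15 = 991.15 K
rate = 9.8083e+11 * exp(-366e3 / (8.314 * 991.15))
rate = 5.039e-08 1/s


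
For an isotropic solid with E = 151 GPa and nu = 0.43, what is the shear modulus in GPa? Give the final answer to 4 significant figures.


G = E / (2*(1+nu))
G = 151 / (2*(1+0.43))
G = 52.8 GPa


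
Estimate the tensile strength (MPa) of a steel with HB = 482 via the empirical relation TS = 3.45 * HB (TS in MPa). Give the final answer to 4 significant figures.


TS (MPa) = 3.45 * HB
TS = 3.45 * 482
TS = 1663 MPa


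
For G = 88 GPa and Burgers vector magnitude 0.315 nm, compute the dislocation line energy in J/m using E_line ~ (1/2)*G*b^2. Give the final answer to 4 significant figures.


E = G*b^2/2
b = 0.315 nm = 3.15e-10 m
G = 88 GPa = 8.8e+10 Pa
E = 0.5 * 8.8e+10 * (3.15e-10)^2
E = 4.366e-09 J/m


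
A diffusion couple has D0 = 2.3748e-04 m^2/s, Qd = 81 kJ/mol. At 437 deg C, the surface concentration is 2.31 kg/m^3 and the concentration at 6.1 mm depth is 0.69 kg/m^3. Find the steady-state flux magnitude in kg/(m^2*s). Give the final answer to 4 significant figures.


Step 1: D = D0 * exp(-Qd/(R*T))
T = 437 + 273.15 = 710.15 K
D = 2.3748e-04 * exp(-81e3 / (8.314 * 710.15)) = 2.61522e-10 m^2/s
Step 2: J = D * (C1 - C2) / dx
J = 2.61522e-10 * (2.31 - 0.69) / 6.1e-03
J = 6.945e-08 kg/(m^2*s)


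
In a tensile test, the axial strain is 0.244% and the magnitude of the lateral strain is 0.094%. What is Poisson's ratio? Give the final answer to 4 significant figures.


nu = -epsilon_lat / epsilon_axial
Lateral strain is contraction (negative), so using magnitudes:
nu = 0.094 / 0.244
nu = 0.3852


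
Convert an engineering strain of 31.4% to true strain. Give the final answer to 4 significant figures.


epsilon_true = ln(1 + epsilon_eng)
epsilon_true = ln(1 + 0.314)
epsilon_true = 0.2731


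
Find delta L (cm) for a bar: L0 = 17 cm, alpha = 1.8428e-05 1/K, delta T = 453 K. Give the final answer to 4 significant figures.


dL = L0 * alpha * dT
dL = 17 * 1.8428e-05 * 453
dL = 0.1419 cm


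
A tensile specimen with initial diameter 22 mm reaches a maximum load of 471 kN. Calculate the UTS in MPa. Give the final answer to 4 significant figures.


A0 = pi*(d/2)^2 = pi*(22/2)^2 = 380.133 mm^2
UTS = F_max / A0 = 471*1000 / 380.133
UTS = 1239 MPa
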